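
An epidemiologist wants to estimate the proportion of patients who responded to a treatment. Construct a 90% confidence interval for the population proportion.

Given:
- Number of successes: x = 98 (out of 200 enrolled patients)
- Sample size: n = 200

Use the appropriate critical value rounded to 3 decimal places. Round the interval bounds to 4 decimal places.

Sample proportion: p̂ = 98/200 = 0.490000

Check conditions for normal approximation:
  np̂ = 98 ≥ 10 ✓
  n(1-p̂) = 102 ≥ 10 ✓

The sample is large enough, so use a z-interval (normal approximation) for the proportion.

For 90% confidence, z* = 1.645 (from standard normal table)

Standard error: SE = √(p̂(1-p̂)/n) = √(0.490000×0.510000/200) = 0.03534827

Margin of error: E = z* × SE = 1.645 × 0.03534827 = 0.058148

Z-interval: p̂ ± E = 0.490000 ± 0.058148 = (0.431852, 0.548148)

Rounded to 4 decimal places:

(0.4319, 0.5481)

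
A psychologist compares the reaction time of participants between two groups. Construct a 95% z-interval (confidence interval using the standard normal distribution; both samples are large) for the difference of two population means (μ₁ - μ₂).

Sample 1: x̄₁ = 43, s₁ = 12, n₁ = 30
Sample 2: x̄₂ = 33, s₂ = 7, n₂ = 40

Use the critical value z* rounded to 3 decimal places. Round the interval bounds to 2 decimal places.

Both samples are large (n₁ = 30 ≥ 30, n₂ = 40 ≥ 30), so a z-interval for the difference of means applies.

Point estimate: x̄₁ - x̄₂ = 43 - 33 = 10

Standard error: SE = √(s₁²/n₁ + s₂²/n₂)
= √(12²/30 + 7²/40)
= √(4.800000 + 1.225000)
= 2.454588

For 95% confidence, z* = 1.96 (from standard normal table)
Margin of error: E = z* × SE = 1.96 × 2.454588 = 4.8110

Z-interval: (x̄₁ - x̄₂) ± E = 10 ± 4.8110 = (5.1890, 14.8110)

Rounded to 2 decimal places:

(5.19, 14.81)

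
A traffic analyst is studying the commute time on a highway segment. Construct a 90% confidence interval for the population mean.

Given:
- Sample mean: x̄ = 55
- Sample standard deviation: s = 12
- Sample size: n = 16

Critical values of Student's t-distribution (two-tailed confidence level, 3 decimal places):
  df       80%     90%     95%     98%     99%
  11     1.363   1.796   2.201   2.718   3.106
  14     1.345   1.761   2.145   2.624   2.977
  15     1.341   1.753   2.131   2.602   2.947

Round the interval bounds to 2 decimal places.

The population standard deviation σ is unknown (only the sample standard deviation s is given), so use a t-interval with df = n - 1 = 16 - 1 = 15.

For 90% confidence with df = 15, t* = 1.753 (from t-table)

Standard error: SE = s/√n = 12/√16 = 3.000000

Margin of error: E = t* × SE = 1.753 × 3.000000 = 5.2590

T-interval: x̄ ± E = 55 ± 5.2590 = (49.7410, 60.2590)

Rounded to 2 decimal places:

(49.74, 60.26)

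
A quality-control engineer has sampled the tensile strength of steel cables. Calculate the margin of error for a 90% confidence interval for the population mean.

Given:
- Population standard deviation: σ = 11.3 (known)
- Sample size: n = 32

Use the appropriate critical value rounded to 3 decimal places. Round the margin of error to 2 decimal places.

The population standard deviation σ is known, so use the z-interval margin of error formula.

For 90% confidence, z* = 1.645 (from standard normal table)

Margin of error formula for z-interval: E = z* × σ/√n

E = 1.645 × 11.3/√32
  = 1.645 × 1.997577
  = 3.2860

Rounded to 2 decimal places:

3.29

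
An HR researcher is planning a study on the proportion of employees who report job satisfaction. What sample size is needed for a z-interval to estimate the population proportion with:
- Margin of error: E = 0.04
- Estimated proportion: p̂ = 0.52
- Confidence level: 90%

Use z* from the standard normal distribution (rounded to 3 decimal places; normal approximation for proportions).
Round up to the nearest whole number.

Using z* for proportion z-interval (normal approximation).

For 90% confidence, z* = 1.645 (from standard normal table)

Sample size formula for proportion z-interval: n = z*²p̂(1-p̂)/E²

n = 1.645² × 0.52 × 0.48 / 0.04²
  = 2.706025 × 0.2496 / 0.0016
  = 422.1399

Round up to the nearest whole number: n = 423

423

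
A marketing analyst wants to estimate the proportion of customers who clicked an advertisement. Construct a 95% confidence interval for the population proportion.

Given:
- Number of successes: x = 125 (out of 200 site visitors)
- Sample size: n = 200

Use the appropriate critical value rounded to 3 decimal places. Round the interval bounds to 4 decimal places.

Sample proportion: p̂ = 125/200 = 0.625000

Check conditions for normal approximation:
  np̂ = 125 ≥ 10 ✓
  n(1-p̂) = 75 ≥ 10 ✓

The sample is large enough, so use a z-interval (normal approximation) for the proportion.

For 95% confidence, z* = 1.96 (from standard normal table)

Standard error: SE = √(p̂(1-p̂)/n) = √(0.625000×0.375000/200) = 0.03423266

Margin of error: E = z* × SE = 1.96 × 0.03423266 = 0.067096

Z-interval: p̂ ± E = 0.625000 ± 0.067096 = (0.557904, 0.692096)

Rounded to 4 decimal places:

(0.5579, 0.6921)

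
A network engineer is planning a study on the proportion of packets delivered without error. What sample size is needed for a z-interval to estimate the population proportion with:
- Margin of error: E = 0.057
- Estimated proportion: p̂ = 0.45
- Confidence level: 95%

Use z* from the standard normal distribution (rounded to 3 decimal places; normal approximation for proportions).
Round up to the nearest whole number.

Using z* for proportion z-interval (normal approximation).

For 95% confidence, z* = 1.96 (from standard normal table)

Sample size formula for proportion z-interval: n = z*²p̂(1-p̂)/E²

n = 1.96² × 0.45 × 0.55 / 0.057²
  = 3.8416 × 0.2475 / 0.003249
  = 292.6427

Round up to the nearest whole number: n = 293

293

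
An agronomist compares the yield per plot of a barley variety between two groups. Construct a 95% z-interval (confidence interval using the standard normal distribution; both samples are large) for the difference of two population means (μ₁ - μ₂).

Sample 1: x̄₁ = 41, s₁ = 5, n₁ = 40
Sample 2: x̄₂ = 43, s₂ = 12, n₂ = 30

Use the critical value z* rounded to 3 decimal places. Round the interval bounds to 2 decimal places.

Both samples are large (n₁ = 40 ≥ 30, n₂ = 30 ≥ 30), so a z-interval for the difference of means applies.

Point estimate: x̄₁ - x̄₂ = 41 - 43 = -2

Standard error: SE = √(s₁²/n₁ + s₂²/n₂)
= √(5²/40 + 12²/30)
= √(0.625000 + 4.800000)
= 2.329163

For 95% confidence, z* = 1.96 (from standard normal table)
Margin of error: E = z* × SE = 1.96 × 2.329163 = 4.5652

Z-interval: (x̄₁ - x̄₂) ± E = -2 ± 4.5652 = (-6.5652, 2.5652)

Rounded to 2 decimal places:

(-6.57, 2.57)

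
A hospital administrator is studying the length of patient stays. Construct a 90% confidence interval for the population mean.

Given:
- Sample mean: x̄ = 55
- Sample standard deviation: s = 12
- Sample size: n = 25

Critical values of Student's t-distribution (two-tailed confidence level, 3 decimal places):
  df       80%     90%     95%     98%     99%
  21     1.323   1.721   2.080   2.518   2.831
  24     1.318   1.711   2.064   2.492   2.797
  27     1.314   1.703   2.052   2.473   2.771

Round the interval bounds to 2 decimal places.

The population standard deviation σ is unknown (only the sample standard deviation s is given), so use a t-interval with df = n - 1 = 25 - 1 = 24.

For 90% confidence with df = 24, t* = 1.711 (from t-table)

Standard error: SE = s/√n = 12/√25 = 2.400000

Margin of error: E = t* × SE = 1.711 × 2.400000 = 4.1064

T-interval: x̄ ± E = 55 ± 4.1064 = (50.8936, 59.1064)

Rounded to 2 decimal places:

(50.89, 59.11)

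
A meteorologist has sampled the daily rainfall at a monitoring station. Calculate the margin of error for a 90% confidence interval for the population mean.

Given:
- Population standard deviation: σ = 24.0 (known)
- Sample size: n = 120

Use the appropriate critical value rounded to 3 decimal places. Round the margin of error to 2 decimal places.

The population standard deviation σ is known, so use the z-interval margin of error formula.

For 90% confidence, z* = 1.645 (from standard normal table)

Margin of error formula for z-interval: E = z* × σ/√n

E = 1.645 × 24.0/√120
  = 1.645 × 2.190890
  = 3.6040

Rounded to 2 decimal places:

3.60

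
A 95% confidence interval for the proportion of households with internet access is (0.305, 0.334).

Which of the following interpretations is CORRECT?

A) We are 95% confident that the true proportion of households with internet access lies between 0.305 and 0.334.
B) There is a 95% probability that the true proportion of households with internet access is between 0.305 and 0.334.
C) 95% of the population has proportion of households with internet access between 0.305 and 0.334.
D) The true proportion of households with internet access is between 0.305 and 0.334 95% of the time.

A confidence interval represents our confidence in the procedure, not a probability statement about the parameter.

Key concept: If we repeated this sampling process many times and computed a 95% CI each time, about 95% of those intervals would contain the true population parameter.

For this specific interval (0.305, 0.334):
- Midpoint (point estimate): 0.3195
- Margin of error: 0.0145

The correct interpretation is the one stating confidence that the true parameter lies in the interval — option A.

A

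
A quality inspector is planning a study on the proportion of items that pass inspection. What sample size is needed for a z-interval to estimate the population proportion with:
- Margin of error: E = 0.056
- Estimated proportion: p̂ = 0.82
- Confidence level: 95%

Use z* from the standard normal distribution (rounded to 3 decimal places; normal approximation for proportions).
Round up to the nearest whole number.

Using z* for proportion z-interval (normal approximation).

For 95% confidence, z* = 1.96 (from standard normal table)

Sample size formula for proportion z-interval: n = z*²p̂(1-p̂)/E²

n = 1.96² × 0.82 × 0.18 / 0.056²
  = 3.8416 × 0.1476 / 0.003136
  = 180.8100

Round up to the nearest whole number: n = 181

181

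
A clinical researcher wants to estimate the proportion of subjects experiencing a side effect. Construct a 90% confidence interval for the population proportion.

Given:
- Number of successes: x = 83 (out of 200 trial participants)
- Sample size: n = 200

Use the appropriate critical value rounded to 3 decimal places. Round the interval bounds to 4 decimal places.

Sample proportion: p̂ = 83/200 = 0.415000

Check conditions for normal approximation:
  np̂ = 83 ≥ 10 ✓
  n(1-p̂) = 117 ≥ 10 ✓

The sample is large enough, so use a z-interval (normal approximation) for the proportion.

For 90% confidence, z* = 1.645 (from standard normal table)

Standard error: SE = √(p̂(1-p̂)/n) = √(0.415000×0.585000/200) = 0.03484071

Margin of error: E = z* × SE = 1.645 × 0.03484071 = 0.057313

Z-interval: p̂ ± E = 0.415000 ± 0.057313 = (0.357687, 0.472313)

Rounded to 4 decimal places:

(0.3577, 0.4723)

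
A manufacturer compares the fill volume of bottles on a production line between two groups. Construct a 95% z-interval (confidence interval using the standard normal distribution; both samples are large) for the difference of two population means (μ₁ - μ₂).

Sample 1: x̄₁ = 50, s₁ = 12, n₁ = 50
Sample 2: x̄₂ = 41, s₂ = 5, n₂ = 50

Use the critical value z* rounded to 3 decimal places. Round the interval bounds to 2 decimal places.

Both samples are large (n₁ = 50 ≥ 30, n₂ = 50 ≥ 30), so a z-interval for the difference of means applies.

Point estimate: x̄₁ - x̄₂ = 50 - 41 = 9

Standard error: SE = √(s₁²/n₁ + s₂²/n₂)
= √(12²/50 + 5²/50)
= √(2.880000 + 0.500000)
= 1.838478

For 95% confidence, z* = 1.96 (from standard normal table)
Margin of error: E = z* × SE = 1.96 × 1.838478 = 3.6034

Z-interval: (x̄₁ - x̄₂) ± E = 9 ± 3.6034 = (5.3966, 12.6034)

Rounded to 2 decimal places:

(5.40, 12.60)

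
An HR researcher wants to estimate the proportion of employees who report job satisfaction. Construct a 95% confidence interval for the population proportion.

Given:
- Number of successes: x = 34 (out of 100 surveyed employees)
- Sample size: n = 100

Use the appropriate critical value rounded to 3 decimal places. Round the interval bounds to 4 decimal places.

Sample proportion: p̂ = 34/100 = 0.340000

Check conditions for normal approximation:
  np̂ = 34 ≥ 10 ✓
  n(1-p̂) = 66 ≥ 10 ✓

The sample is large enough, so use a z-interval (normal approximation) for the proportion.

For 95% confidence, z* = 1.96 (from standard normal table)

Standard error: SE = √(p̂(1-p̂)/n) = √(0.340000×0.660000/100) = 0.04737088

Margin of error: E = z* × SE = 1.96 × 0.04737088 = 0.092847

Z-interval: p̂ ± E = 0.340000 ± 0.092847 = (0.247153, 0.432847)

Rounded to 4 decimal places:

(0.2472, 0.4328)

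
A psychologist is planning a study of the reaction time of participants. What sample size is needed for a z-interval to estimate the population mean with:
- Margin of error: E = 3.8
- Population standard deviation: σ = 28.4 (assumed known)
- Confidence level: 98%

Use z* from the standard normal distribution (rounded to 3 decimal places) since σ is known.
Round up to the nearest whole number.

Using z* since population σ is known (z-interval formula).

For 98% confidence, z* = 2.326 (from standard normal table)

Sample size formula for z-interval: n = (z*σ/E)²

n = (2.326 × 28.4 / 3.8)²
  = (17.383789)²
  = 302.1961

Round up to the nearest whole number: n = 303

303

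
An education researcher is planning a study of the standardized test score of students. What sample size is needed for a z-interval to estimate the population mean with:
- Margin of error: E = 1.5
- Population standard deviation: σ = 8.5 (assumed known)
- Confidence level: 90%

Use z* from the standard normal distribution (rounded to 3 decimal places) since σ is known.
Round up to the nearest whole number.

Using z* since population σ is known (z-interval formula).

For 90% confidence, z* = 1.645 (from standard normal table)

Sample size formula for z-interval: n = (z*σ/E)²

n = (1.645 × 8.5 / 1.5)²
  = (9.321667)²
  = 86.8935

Round up to the nearest whole number: n = 87

87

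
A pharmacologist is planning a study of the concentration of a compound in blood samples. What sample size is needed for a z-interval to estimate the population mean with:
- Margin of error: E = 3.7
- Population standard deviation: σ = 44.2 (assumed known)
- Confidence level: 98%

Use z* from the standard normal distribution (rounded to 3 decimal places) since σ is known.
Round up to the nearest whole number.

Using z* since population σ is known (z-interval formula).

For 98% confidence, z* = 2.326 (from standard normal table)

Sample size formula for z-interval: n = (z*σ/E)²

n = (2.326 × 44.2 / 3.7)²
  = (27.786270)²
  = 772.0768

Round up to the nearest whole number: n = 773

773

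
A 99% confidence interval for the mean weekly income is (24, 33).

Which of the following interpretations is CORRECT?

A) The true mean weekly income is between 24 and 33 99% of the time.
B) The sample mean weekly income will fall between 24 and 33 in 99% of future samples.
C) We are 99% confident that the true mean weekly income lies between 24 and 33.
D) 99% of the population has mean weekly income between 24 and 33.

A confidence interval represents our confidence in the procedure, not a probability statement about the parameter.

Key concept: If we repeated this sampling process many times and computed a 99% CI each time, about 99% of those intervals would contain the true population parameter.

For this specific interval (24, 33):
- Midpoint (point estimate): 28.5
- Margin of error: 4.5

The correct interpretation is the one stating confidence that the true parameter lies in the interval — option C.

C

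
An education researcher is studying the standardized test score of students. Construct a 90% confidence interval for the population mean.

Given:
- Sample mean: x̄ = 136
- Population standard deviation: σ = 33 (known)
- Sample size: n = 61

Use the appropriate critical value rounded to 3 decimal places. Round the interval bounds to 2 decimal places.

The population standard deviation σ is known, so use a z-interval (standard normal critical value).

For 90% confidence, z* = 1.645 (from standard normal table)

Standard error: SE = σ/√n = 33/√61 = 4.225217

Margin of error: E = z* × SE = 1.645 × 4.225217 = 6.9505

Z-interval: x̄ ± E = 136 ± 6.9505 = (129.0495, 142.9505)

Rounded to 2 decimal places:

(129.05, 142.95)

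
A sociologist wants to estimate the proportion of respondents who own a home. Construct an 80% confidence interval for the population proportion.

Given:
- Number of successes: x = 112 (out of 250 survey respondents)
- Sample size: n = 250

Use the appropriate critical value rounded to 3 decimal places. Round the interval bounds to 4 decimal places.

Sample proportion: p̂ = 112/250 = 0.448000

Check conditions for normal approximation:
  np̂ = 112 ≥ 10 ✓
  n(1-p̂) = 138 ≥ 10 ✓

The sample is large enough, so use a z-interval (normal approximation) for the proportion.

For 80% confidence, z* = 1.282 (from standard normal table)

Standard error: SE = √(p̂(1-p̂)/n) = √(0.448000×0.552000/250) = 0.03145130

Margin of error: E = z* × SE = 1.282 × 0.03145130 = 0.040321

Z-interval: p̂ ± E = 0.448000 ± 0.040321 = (0.407679, 0.488321)

Rounded to 4 decimal places:

(0.4077, 0.4883)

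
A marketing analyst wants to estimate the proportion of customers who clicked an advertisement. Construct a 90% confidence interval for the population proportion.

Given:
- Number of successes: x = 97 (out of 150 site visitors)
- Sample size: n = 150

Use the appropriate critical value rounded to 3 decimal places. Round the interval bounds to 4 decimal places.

Sample proportion: p̂ = 97/150 = 0.646667

Check conditions for normal approximation:
  np̂ = 97 ≥ 10 ✓
  n(1-p̂) = 53 ≥ 10 ✓

The sample is large enough, so use a z-interval (normal approximation) for the proportion.

For 90% confidence, z* = 1.645 (from standard normal table)

Standard error: SE = √(p̂(1-p̂)/n) = √(0.646667×0.353333/150) = 0.03902895

Margin of error: E = z* × SE = 1.645 × 0.03902895 = 0.064203

Z-interval: p̂ ± E = 0.646667 ± 0.064203 = (0.582464, 0.710869)

Rounded to 4 decimal places:

(0.5825, 0.7109)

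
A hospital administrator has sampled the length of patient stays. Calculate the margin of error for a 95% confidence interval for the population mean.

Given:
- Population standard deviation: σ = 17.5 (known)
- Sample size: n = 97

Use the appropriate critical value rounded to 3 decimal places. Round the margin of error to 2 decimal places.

The population standard deviation σ is known, so use the z-interval margin of error formula.

For 95% confidence, z* = 1.96 (from standard normal table)

Margin of error formula for z-interval: E = z* × σ/√n

E = 1.96 × 17.5/√97
  = 1.96 × 1.776856
  = 3.4826

Rounded to 2 decimal places:

3.48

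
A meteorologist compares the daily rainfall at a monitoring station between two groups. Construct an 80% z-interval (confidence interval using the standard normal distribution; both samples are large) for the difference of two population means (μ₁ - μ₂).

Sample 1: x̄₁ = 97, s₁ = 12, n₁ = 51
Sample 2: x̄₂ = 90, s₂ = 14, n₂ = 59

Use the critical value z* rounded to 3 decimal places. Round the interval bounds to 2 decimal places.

Both samples are large (n₁ = 51 ≥ 30, n₂ = 59 ≥ 30), so a z-interval for the difference of means applies.

Point estimate: x̄₁ - x̄₂ = 97 - 90 = 7

Standard error: SE = √(s₁²/n₁ + s₂²/n₂)
= √(12²/51 + 14²/59)
= √(2.823529 + 3.322034)
= 2.479025

For 80% confidence, z* = 1.282 (from standard normal table)
Margin of error: E = z* × SE = 1.282 × 2.479025 = 3.1781

Z-interval: (x̄₁ - x̄₂) ± E = 7 ± 3.1781 = (3.8219, 10.1781)

Rounded to 2 decimal places:

(3.82, 10.18)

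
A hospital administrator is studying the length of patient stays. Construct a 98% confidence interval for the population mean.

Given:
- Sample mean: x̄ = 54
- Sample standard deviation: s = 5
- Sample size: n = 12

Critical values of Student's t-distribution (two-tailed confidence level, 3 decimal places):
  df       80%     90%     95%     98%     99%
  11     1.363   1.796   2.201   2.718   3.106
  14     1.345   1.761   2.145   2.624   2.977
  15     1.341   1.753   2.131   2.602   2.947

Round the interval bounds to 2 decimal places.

The population standard deviation σ is unknown (only the sample standard deviation s is given), so use a t-interval with df = n - 1 = 12 - 1 = 11.

For 98% confidence with df = 11, t* = 2.718 (from t-table)

Standard error: SE = s/√n = 5/√12 = 1.443376

Margin of error: E = t* × SE = 2.718 × 1.443376 = 3.9231

T-interval: x̄ ± E = 54 ± 3.9231 = (50.0769, 57.9231)

Rounded to 2 decimal places:

(50.08, 57.92)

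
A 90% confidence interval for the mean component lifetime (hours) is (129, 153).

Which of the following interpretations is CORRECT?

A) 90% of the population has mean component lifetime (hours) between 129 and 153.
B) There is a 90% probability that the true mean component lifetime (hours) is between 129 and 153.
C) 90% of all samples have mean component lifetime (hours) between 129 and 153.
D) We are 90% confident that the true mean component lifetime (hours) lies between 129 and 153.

A confidence interval represents our confidence in the procedure, not a probability statement about the parameter.

Key concept: If we repeated this sampling process many times and computed a 90% CI each time, about 90% of those intervals would contain the true population parameter.

For this specific interval (129, 153):
- Midpoint (point estimate): 141
- Margin of error: 12

The correct interpretation is the one stating confidence that the true parameter lies in the interval — option D.

D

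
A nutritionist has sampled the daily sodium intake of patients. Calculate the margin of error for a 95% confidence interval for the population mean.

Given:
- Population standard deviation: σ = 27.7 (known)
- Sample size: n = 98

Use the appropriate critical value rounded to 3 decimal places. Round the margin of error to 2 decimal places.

The population standard deviation σ is known, so use the z-interval margin of error formula.

For 95% confidence, z* = 1.96 (from standard normal table)

Margin of error formula for z-interval: E = z* × σ/√n

E = 1.96 × 27.7/√98
  = 1.96 × 2.798123
  = 5.4843

Rounded to 2 decimal places:

5.48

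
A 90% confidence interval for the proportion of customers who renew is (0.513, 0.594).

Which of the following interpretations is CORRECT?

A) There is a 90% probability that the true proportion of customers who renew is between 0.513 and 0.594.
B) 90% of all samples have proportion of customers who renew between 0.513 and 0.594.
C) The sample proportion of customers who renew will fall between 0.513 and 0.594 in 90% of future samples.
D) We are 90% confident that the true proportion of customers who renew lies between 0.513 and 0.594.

A confidence interval represents our confidence in the procedure, not a probability statement about the parameter.

Key concept: If we repeated this sampling process many times and computed a 90% CI each time, about 90% of those intervals would contain the true population parameter.

For this specific interval (0.513, 0.594):
- Midpoint (point estimate): 0.5535
- Margin of error: 0.0405

The correct interpretation is the one stating confidence that the true parameter lies in the interval — option D.

D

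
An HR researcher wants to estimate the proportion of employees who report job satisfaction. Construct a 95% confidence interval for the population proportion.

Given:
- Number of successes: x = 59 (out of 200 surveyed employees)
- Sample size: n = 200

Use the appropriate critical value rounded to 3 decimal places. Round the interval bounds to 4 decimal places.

Sample proportion: p̂ = 59/200 = 0.295000

Check conditions for normal approximation:
  np̂ = 59 ≥ 10 ✓
  n(1-p̂) = 141 ≥ 10 ✓

The sample is large enough, so use a z-interval (normal approximation) for the proportion.

For 95% confidence, z* = 1.96 (from standard normal table)

Standard error: SE = √(p̂(1-p̂)/n) = √(0.295000×0.705000/200) = 0.03224709

Margin of error: E = z* × SE = 1.96 × 0.03224709 = 0.063204

Z-interval: p̂ ± E = 0.295000 ± 0.063204 = (0.231796, 0.358204)

Rounded to 4 decimal places:

(0.2318, 0.3582)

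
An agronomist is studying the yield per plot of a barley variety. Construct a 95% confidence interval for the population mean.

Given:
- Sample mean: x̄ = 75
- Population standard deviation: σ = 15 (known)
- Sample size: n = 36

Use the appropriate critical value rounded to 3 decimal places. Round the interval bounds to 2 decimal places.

The population standard deviation σ is known, so use a z-interval (standard normal critical value).

For 95% confidence, z* = 1.96 (from standard normal table)

Standard error: SE = σ/√n = 15/√36 = 2.500000

Margin of error: E = z* × SE = 1.96 × 2.500000 = 4.9000

Z-interval: x̄ ± E = 75 ± 4.9000 = (70.1000, 79.9000)

Rounded to 2 decimal places:

(70.10, 79.90)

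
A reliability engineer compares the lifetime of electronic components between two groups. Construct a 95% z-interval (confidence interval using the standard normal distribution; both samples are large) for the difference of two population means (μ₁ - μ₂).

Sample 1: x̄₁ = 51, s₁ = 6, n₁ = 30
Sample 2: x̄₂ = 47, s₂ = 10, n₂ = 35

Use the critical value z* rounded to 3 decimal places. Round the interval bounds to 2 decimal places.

Both samples are large (n₁ = 30 ≥ 30, n₂ = 35 ≥ 30), so a z-interval for the difference of means applies.

Point estimate: x̄₁ - x̄₂ = 51 - 47 = 4

Standard error: SE = √(s₁²/n₁ + s₂²/n₂)
= √(6²/30 + 10²/35)
= √(1.200000 + 2.857143)
= 2.014235

For 95% confidence, z* = 1.96 (from standard normal table)
Margin of error: E = z* × SE = 1.96 × 2.014235 = 3.9479

Z-interval: (x̄₁ - x̄₂) ± E = 4 ± 3.9479 = (0.0521, 7.9479)

Rounded to 2 decimal places:

(0.05, 7.95)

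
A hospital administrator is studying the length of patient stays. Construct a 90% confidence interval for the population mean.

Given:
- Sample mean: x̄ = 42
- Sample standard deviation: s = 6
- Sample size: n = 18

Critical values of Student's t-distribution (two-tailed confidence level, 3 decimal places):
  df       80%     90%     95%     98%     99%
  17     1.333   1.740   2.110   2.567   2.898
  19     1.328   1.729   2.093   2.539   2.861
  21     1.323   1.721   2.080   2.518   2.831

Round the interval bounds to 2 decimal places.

The population standard deviation σ is unknown (only the sample standard deviation s is given), so use a t-interval with df = n - 1 = 18 - 1 = 17.

For 90% confidence with df = 17, t* = 1.740 (from t-table)

Standard error: SE = s/√n = 6/√18 = 1.414214

Margin of error: E = t* × SE = 1.740 × 1.414214 = 2.4607

T-interval: x̄ ± E = 42 ± 2.4607 = (39.5393, 44.4607)

Rounded to 2 decimal places:

(39.54, 44.46)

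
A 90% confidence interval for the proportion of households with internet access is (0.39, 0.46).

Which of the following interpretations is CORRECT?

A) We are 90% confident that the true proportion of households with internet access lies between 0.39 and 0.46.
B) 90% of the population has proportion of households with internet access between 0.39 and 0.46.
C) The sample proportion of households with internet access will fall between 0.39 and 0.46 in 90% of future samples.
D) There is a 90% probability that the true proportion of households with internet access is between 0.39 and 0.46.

A confidence interval represents our confidence in the procedure, not a probability statement about the parameter.

Key concept: If we repeated this sampling process many times and computed a 90% CI each time, about 90% of those intervals would contain the true population parameter.

For this specific interval (0.39, 0.46):
- Midpoint (point estimate): 0.425
- Margin of error: 0.035

The correct interpretation is the one stating confidence that the true parameter lies in the interval — option A.

A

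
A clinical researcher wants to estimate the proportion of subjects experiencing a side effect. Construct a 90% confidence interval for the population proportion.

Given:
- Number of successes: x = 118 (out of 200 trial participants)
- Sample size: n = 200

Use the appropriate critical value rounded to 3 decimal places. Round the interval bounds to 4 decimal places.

Sample proportion: p̂ = 118/200 = 0.590000

Check conditions for normal approximation:
  np̂ = 118 ≥ 10 ✓
  n(1-p̂) = 82 ≥ 10 ✓

The sample is large enough, so use a z-interval (normal approximation) for the proportion.

For 90% confidence, z* = 1.645 (from standard normal table)

Standard error: SE = √(p̂(1-p̂)/n) = √(0.590000×0.410000/200) = 0.03477787

Margin of error: E = z* × SE = 1.645 × 0.03477787 = 0.057210

Z-interval: p̂ ± E = 0.590000 ± 0.057210 = (0.532790, 0.647210)

Rounded to 4 decimal places:

(0.5328, 0.6472)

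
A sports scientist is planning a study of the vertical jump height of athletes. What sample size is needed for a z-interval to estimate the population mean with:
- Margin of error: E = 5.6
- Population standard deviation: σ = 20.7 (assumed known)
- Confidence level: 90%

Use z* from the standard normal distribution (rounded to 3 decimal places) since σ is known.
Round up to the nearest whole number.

Using z* since population σ is known (z-interval formula).

For 90% confidence, z* = 1.645 (from standard normal table)

Sample size formula for z-interval: n = (z*σ/E)²

n = (1.645 × 20.7 / 5.6)²
  = (6.080625)²
  = 36.9740

Round up to the nearest whole number: n = 37

37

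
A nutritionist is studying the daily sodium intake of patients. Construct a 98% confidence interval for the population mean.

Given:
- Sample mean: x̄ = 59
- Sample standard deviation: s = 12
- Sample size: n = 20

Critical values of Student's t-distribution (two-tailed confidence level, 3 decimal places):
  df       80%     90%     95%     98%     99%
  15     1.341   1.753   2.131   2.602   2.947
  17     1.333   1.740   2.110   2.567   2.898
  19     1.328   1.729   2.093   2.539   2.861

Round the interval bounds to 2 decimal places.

The population standard deviation σ is unknown (only the sample standard deviation s is given), so use a t-interval with df = n - 1 = 20 - 1 = 19.

For 98% confidence with df = 19, t* = 2.539 (from t-table)

Standard error: SE = s/√n = 12/√20 = 2.683282

Margin of error: E = t* × SE = 2.539 × 2.683282 = 6.8129

T-interval: x̄ ± E = 59 ± 6.8129 = (52.1871, 65.8129)

Rounded to 2 decimal places:

(52.19, 65.81)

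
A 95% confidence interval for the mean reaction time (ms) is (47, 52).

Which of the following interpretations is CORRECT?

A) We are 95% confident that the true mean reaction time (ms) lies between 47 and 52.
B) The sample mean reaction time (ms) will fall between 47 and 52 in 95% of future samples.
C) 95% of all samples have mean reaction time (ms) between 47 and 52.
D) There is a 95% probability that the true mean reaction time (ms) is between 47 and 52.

A confidence interval represents our confidence in the procedure, not a probability statement about the parameter.

Key concept: If we repeated this sampling process many times and computed a 95% CI each time, about 95% of those intervals would contain the true population parameter.

For this specific interval (47, 52):
- Midpoint (point estimate): 49.5
- Margin of error: 2.5

The correct interpretation is the one stating confidence that the true parameter lies in the interval — option A.

A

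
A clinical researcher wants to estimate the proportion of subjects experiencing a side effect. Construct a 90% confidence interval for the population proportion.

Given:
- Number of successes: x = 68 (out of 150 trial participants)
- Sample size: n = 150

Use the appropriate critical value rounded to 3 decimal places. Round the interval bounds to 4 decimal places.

Sample proportion: p̂ = 68/150 = 0.453333

Check conditions for normal approximation:
  np̂ = 68 ≥ 10 ✓
  n(1-p̂) = 82 ≥ 10 ✓

The sample is large enough, so use a z-interval (normal approximation) for the proportion.

For 90% confidence, z* = 1.645 (from standard normal table)

Standard error: SE = √(p̂(1-p̂)/n) = √(0.453333×0.546667/150) = 0.04064663

Margin of error: E = z* × SE = 1.645 × 0.04064663 = 0.066864

Z-interval: p̂ ± E = 0.453333 ± 0.066864 = (0.386470, 0.520197)

Rounded to 4 decimal places:

(0.3865, 0.5202)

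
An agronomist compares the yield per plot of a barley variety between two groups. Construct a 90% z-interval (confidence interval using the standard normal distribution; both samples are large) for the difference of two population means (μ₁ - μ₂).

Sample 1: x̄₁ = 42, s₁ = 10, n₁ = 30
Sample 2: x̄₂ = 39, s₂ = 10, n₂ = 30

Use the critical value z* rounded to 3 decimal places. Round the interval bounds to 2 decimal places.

Both samples are large (n₁ = 30 ≥ 30, n₂ = 30 ≥ 30), so a z-interval for the difference of means applies.

Point estimate: x̄₁ - x̄₂ = 42 - 39 = 3

Standard error: SE = √(s₁²/n₁ + s₂²/n₂)
= √(10²/30 + 10²/30)
= √(3.333333 + 3.333333)
= 2.581989

For 90% confidence, z* = 1.645 (from standard normal table)
Margin of error: E = z* × SE = 1.645 × 2.581989 = 4.2474

Z-interval: (x̄₁ - x̄₂) ± E = 3 ± 4.2474 = (-1.2474, 7.2474)

Rounded to 2 decimal places:

(-1.25, 7.25)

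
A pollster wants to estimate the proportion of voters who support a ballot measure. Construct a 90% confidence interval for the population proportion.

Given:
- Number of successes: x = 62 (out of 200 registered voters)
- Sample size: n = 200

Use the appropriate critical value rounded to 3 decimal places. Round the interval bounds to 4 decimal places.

Sample proportion: p̂ = 62/200 = 0.310000

Check conditions for normal approximation:
  np̂ = 62 ≥ 10 ✓
  n(1-p̂) = 138 ≥ 10 ✓

The sample is large enough, so use a z-interval (normal approximation) for the proportion.

For 90% confidence, z* = 1.645 (from standard normal table)

Standard error: SE = √(p̂(1-p̂)/n) = √(0.310000×0.690000/200) = 0.03270321

Margin of error: E = z* × SE = 1.645 × 0.03270321 = 0.053797

Z-interval: p̂ ± E = 0.310000 ± 0.053797 = (0.256203, 0.363797)

Rounded to 4 decimal places:

(0.2562, 0.3638)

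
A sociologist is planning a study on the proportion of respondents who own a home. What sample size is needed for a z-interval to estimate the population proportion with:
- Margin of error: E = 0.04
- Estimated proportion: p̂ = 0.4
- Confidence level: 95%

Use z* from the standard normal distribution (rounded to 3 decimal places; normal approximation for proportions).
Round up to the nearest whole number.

Using z* for proportion z-interval (normal approximation).

For 95% confidence, z* = 1.96 (from standard normal table)

Sample size formula for proportion z-interval: n = z*²p̂(1-p̂)/E²

n = 1.96² × 0.4 × 0.6 / 0.04²
  = 3.8416 × 0.24 / 0.0016
  = 576.2400

Round up to the nearest whole number: n = 577

577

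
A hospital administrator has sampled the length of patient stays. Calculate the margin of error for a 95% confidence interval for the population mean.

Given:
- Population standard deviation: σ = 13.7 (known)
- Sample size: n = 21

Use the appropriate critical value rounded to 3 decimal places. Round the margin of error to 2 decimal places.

The population standard deviation σ is known, so use the z-interval margin of error formula.

For 95% confidence, z* = 1.96 (from standard normal table)

Margin of error formula for z-interval: E = z* × σ/√n

E = 1.96 × 13.7/√21
  = 1.96 × 2.989585
  = 5.8596

Rounded to 2 decimal places:

5.86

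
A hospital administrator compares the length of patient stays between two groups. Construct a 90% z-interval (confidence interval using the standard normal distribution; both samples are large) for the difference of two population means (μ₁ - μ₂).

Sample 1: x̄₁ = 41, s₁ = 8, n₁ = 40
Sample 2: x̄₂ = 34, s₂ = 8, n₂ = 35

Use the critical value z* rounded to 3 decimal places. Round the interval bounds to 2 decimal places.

Both samples are large (n₁ = 40 ≥ 30, n₂ = 35 ≥ 30), so a z-interval for the difference of means applies.

Point estimate: x̄₁ - x̄₂ = 41 - 34 = 7

Standard error: SE = √(s₁²/n₁ + s₂²/n₂)
= √(8²/40 + 8²/35)
= √(1.600000 + 1.828571)
= 1.851640

For 90% confidence, z* = 1.645 (from standard normal table)
Margin of error: E = z* × SE = 1.645 × 1.851640 = 3.0459

Z-interval: (x̄₁ - x̄₂) ± E = 7 ± 3.0459 = (3.9541, 10.0459)

Rounded to 2 decimal places:

(3.95, 10.05)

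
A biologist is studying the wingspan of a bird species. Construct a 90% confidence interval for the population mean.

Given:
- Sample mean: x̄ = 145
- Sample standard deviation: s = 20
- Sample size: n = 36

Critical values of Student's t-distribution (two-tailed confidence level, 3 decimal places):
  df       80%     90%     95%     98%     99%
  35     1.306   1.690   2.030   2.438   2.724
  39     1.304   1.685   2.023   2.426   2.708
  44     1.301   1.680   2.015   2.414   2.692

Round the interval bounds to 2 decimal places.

The population standard deviation σ is unknown (only the sample standard deviation s is given), so use a t-interval with df = n - 1 = 36 - 1 = 35.

For 90% confidence with df = 35, t* = 1.690 (from t-table)

Standard error: SE = s/√n = 20/√36 = 3.333333

Margin of error: E = t* × SE = 1.690 × 3.333333 = 5.6333

T-interval: x̄ ± E = 145 ± 5.6333 = (139.3667, 150.6333)

Rounded to 2 decimal places:

(139.37, 150.63)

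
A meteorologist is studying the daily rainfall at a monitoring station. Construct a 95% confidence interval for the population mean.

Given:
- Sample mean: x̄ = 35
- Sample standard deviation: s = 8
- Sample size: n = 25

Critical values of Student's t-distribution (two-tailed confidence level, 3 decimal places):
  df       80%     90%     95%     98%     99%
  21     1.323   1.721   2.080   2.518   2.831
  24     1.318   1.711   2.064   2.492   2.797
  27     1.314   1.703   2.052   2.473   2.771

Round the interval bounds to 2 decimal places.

The population standard deviation σ is unknown (only the sample standard deviation s is given), so use a t-interval with df = n - 1 = 25 - 1 = 24.

For 95% confidence with df = 24, t* = 2.064 (from t-table)

Standard error: SE = s/√n = 8/√25 = 1.600000

Margin of error: E = t* × SE = 2.064 × 1.600000 = 3.3024

T-interval: x̄ ± E = 35 ± 3.3024 = (31.6976, 38.3024)

Rounded to 2 decimal places:

(31.70, 38.30)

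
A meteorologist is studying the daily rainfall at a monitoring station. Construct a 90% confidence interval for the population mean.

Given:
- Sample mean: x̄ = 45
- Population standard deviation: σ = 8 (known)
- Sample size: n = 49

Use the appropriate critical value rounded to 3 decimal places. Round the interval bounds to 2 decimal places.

The population standard deviation σ is known, so use a z-interval (standard normal critical value).

For 90% confidence, z* = 1.645 (from standard normal table)

Standard error: SE = σ/√n = 8/√49 = 1.142857

Margin of error: E = z* × SE = 1.645 × 1.142857 = 1.8800

Z-interval: x̄ ± E = 45 ± 1.8800 = (43.1200, 46.8800)

Rounded to 2 decimal places:

(43.12, 46.88)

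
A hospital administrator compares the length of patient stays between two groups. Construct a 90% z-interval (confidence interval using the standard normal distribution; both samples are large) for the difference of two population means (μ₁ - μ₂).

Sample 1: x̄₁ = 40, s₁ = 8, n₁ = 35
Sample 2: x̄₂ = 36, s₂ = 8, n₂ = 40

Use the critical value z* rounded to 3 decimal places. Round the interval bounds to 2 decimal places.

Both samples are large (n₁ = 35 ≥ 30, n₂ = 40 ≥ 30), so a z-interval for the difference of means applies.

Point estimate: x̄₁ - x̄₂ = 40 - 36 = 4

Standard error: SE = √(s₁²/n₁ + s₂²/n₂)
= √(8²/35 + 8²/40)
= √(1.828571 + 1.600000)
= 1.851640

For 90% confidence, z* = 1.645 (from standard normal table)
Margin of error: E = z* × SE = 1.645 × 1.851640 = 3.0459

Z-interval: (x̄₁ - x̄₂) ± E = 4 ± 3.0459 = (0.9541, 7.0459)

Rounded to 2 decimal places:

(0.95, 7.05)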